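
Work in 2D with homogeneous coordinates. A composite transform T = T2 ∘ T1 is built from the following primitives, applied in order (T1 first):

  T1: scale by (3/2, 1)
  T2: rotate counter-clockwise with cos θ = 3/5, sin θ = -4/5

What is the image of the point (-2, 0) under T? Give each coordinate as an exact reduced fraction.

T1 scale by (3/2, 1): (-2, 0) → (-3, 0)
T2 rotate counter-clockwise with cos θ = 3/5, sin θ = -4/5: (-3, 0) → (-9/5, 12/5)

T(p) = (-9/5, 12/5)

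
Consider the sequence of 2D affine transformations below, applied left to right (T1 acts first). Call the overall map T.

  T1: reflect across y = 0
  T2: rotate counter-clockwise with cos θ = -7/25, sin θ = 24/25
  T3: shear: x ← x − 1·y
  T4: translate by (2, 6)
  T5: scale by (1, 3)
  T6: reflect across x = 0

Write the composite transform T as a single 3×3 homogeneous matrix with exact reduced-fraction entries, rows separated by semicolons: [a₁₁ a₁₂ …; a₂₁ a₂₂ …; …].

T = [31/25 -17/25 -2; 72/25 21/25 18; 0 0 1]

T1 = [1 0 0; 0 -1 0; 0 0 1]
T2·T1 = [-7/25 24/25 0; 24/25 7/25 0; 0 0 1]
T3·…·T1 = [-31/25 17/25 0; 24/25 7/25 0; 0 0 1]
T4·…·T1 = [-31/25 17/25 2; 24/25 7/25 6; 0 0 1]
T5·…·T1 = [-31/25 17/25 2; 72/25 21/25 18; 0 0 1]
T6·…·T1 = [31/25 -17/25 -2; 72/25 21/25 18; 0 0 1]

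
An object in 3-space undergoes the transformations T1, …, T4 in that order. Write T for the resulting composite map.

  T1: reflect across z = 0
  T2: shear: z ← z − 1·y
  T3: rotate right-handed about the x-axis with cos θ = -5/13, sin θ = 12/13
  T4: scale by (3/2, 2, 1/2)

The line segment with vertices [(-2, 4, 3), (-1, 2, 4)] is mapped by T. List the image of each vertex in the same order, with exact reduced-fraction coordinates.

T1 reflect across z = 0: (-2, 4, 3) → (-2, 4, -3); (-1, 2, 4) → (-1, 2, -4)
T2 shear: z ← z − 1·y: (-2, 4, -3) → (-2, 4, -7); (-1, 2, -4) → (-1, 2, -6)
T3 rotate right-handed about the x-axis with cos θ = -5/13, sin θ = 12/13: (-2, 4, -7) → (-2, 64/13, 83/13); (-1, 2, -6) → (-1, 62/13, 54/13)
T4 scale by (3/2, 2, 1/2): (-2, 64/13, 83/13) → (-3, 128/13, 83/26); (-1, 62/13, 54/13) → (-3/2, 124/13, 27/13)

image vertices: (-3, 128/13, 83/26), (-3/2, 124/13, 27/13)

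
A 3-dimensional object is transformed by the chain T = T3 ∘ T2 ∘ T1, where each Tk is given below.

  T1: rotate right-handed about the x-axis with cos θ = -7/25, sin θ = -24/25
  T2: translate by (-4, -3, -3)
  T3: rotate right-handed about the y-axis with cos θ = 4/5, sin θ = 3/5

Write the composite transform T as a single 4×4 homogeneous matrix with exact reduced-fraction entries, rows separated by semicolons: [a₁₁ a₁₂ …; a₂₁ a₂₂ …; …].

T1 = [1 0 0 0; 0 -7/25 24/25 0; 0 -24/25 -7/25 0; 0 0 0 1]
T2·T1 = [1 0 0 -4; 0 -7/25 24/25 -3; 0 -24/25 -7/25 -3; 0 0 0 1]
T3·…·T1 = [4/5 -72/125 -21/125 -5; 0 -7/25 24/25 -3; -3/5 -96/125 -28/125 0; 0 0 0 1]

T = [4/5 -72/125 -21/125 -5; 0 -7/25 24/25 -3; -3/5 -96/125 -28/125 0; 0 0 0 1]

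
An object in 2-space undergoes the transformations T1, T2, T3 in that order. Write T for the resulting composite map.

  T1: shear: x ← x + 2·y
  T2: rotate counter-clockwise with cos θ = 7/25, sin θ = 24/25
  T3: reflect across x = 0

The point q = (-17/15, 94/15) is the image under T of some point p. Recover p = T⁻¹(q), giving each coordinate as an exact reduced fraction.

T1 = [1 2 0; 0 1 0; 0 0 1]
T2·T1 = [7/25 -2/5 0; 24/25 11/5 0; 0 0 1]
T3·…·T1 = [-7/25 2/5 0; 24/25 11/5 0; 0 0 1]
det M = -1; M⁻¹ = [-11/5 2/5 0; 24/25 7/25 0; 0 0 1]
M⁻¹ · (-17/15, 94/15)ᵀ = (5, 2/3)ᵀ

p = (5, 2/3)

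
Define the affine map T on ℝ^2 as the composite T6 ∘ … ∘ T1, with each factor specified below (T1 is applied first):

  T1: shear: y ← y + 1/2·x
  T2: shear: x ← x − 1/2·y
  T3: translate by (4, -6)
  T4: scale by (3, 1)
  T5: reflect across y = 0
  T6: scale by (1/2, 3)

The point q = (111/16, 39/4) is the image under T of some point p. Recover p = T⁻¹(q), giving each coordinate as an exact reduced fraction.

p = (2, 7/4)

T1 = [1 0 0; 1/2 1 0; 0 0 1]
T2·T1 = [3/4 -1/2 0; 1/2 1 0; 0 0 1]
T3·…·T1 = [3/4 -1/2 4; 1/2 1 -6; 0 0 1]
T4·…·T1 = [9/4 -3/2 12; 1/2 1 -6; 0 0 1]
T5·…·T1 = [9/4 -3/2 12; -1/2 -1 6; 0 0 1]
T6·…·T1 = [9/8 -3/4 6; -3/2 -3 18; 0 0 1]
det M = -9/2; M⁻¹ = [2/3 -1/6 -1; -1/3 -1/4 13/2; 0 0 1]
M⁻¹ · (111/16, 39/4)ᵀ = (2, 7/4)ᵀ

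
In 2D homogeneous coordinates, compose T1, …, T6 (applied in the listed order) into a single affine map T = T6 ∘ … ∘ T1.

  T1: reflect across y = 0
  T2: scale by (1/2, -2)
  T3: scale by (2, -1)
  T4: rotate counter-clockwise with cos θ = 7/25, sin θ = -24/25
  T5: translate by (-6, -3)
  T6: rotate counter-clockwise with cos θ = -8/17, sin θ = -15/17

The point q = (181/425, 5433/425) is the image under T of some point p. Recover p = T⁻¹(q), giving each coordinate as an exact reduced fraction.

p = (1, 3)

T1 = [1 0 0; 0 -1 0; 0 0 1]
T2·T1 = [1/2 0 0; 0 2 0; 0 0 1]
T3·…·T1 = [1 0 0; 0 -2 0; 0 0 1]
T4·…·T1 = [7/25 -48/25 0; -24/25 -14/25 0; 0 0 1]
T5·…·T1 = [7/25 -48/25 -6; -24/25 -14/25 -3; 0 0 1]
T6·…·T1 = [-416/425 174/425 3/17; 87/425 832/425 114/17; 0 0 1]
det M = -2; M⁻¹ = [-416/425 87/425 -6/5; 87/850 208/425 -33/10; 0 0 1]
M⁻¹ · (181/425, 5433/425)ᵀ = (1, 3)ᵀ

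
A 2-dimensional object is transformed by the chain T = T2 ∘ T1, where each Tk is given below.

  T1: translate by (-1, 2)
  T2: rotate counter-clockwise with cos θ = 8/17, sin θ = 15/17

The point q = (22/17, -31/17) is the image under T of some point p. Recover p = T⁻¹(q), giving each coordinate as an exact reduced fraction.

T1 = [1 0 -1; 0 1 2; 0 0 1]
T2·T1 = [8/17 -15/17 -38/17; 15/17 8/17 1/17; 0 0 1]
det M = 1; M⁻¹ = [8/17 15/17 1; -15/17 8/17 -2; 0 0 1]
M⁻¹ · (22/17, -31/17)ᵀ = (0, -4)ᵀ

p = (0, -4)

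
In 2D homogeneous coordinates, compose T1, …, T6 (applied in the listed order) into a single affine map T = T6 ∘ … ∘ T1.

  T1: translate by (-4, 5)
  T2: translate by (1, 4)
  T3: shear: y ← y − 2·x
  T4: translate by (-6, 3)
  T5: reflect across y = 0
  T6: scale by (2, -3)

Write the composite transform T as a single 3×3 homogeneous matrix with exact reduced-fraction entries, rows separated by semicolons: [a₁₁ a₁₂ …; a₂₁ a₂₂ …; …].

T1 = [1 0 -4; 0 1 5; 0 0 1]
T2·T1 = [1 0 -3; 0 1 9; 0 0 1]
T3·…·T1 = [1 0 -3; -2 1 15; 0 0 1]
T4·…·T1 = [1 0 -9; -2 1 18; 0 0 1]
T5·…·T1 = [1 0 -9; 2 -1 -18; 0 0 1]
T6·…·T1 = [2 0 -18; -6 3 54; 0 0 1]

T = [2 0 -18; -6 3 54; 0 0 1]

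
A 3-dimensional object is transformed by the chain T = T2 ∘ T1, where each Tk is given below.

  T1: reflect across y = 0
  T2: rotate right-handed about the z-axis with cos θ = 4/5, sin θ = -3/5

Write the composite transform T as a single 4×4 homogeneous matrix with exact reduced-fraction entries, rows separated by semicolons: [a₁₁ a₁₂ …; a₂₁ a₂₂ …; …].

T = [4/5 -3/5 0 0; -3/5 -4/5 0 0; 0 0 1 0; 0 0 0 1]

T1 = [1 0 0 0; 0 -1 0 0; 0 0 1 0; 0 0 0 1]
T2·T1 = [4/5 -3/5 0 0; -3/5 -4/5 0 0; 0 0 1 0; 0 0 0 1]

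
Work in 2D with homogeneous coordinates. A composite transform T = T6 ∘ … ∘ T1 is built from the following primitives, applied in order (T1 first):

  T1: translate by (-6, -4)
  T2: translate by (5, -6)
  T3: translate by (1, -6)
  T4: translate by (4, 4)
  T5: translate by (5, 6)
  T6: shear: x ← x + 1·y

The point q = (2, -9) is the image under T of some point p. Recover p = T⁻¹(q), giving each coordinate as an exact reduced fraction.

T1 = [1 0 -6; 0 1 -4; 0 0 1]
T2·T1 = [1 0 -1; 0 1 -10; 0 0 1]
T3·…·T1 = [1 0 0; 0 1 -16; 0 0 1]
T4·…·T1 = [1 0 4; 0 1 -12; 0 0 1]
T5·…·T1 = [1 0 9; 0 1 -6; 0 0 1]
T6·…·T1 = [1 1 3; 0 1 -6; 0 0 1]
det M = 1; M⁻¹ = [1 -1 -9; 0 1 6; 0 0 1]
M⁻¹ · (2, -9)ᵀ = (2, -3)ᵀ

p = (2, -3)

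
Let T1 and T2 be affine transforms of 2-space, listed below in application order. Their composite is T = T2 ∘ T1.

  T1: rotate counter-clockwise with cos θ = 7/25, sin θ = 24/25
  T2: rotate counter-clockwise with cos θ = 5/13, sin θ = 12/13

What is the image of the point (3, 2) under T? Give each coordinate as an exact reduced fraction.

T1 rotate counter-clockwise with cos θ = 7/25, sin θ = 24/25: (3, 2) → (-27/25, 86/25)
T2 rotate counter-clockwise with cos θ = 5/13, sin θ = 12/13: (-27/25, 86/25) → (-1167/325, 106/325)

T(p) = (-1167/325, 106/325)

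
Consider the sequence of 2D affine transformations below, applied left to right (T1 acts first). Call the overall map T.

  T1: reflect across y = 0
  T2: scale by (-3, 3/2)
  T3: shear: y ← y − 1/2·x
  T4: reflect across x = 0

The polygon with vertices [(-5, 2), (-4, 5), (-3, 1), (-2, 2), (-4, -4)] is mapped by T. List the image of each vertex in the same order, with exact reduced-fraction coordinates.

image vertices: (-15, -21/2), (-12, -27/2), (-9, -6), (-6, -6), (-12, 0)

T1 reflect across y = 0: (-5, 2) → (-5, -2); (-4, 5) → (-4, -5); (-3, 1) → (-3, -1); (-2, 2) → (-2, -2); (-4, -4) → (-4, 4)
T2 scale by (-3, 3/2): (-5, -2) → (15, -3); (-4, -5) → (12, -15/2); (-3, -1) → (9, -3/2); (-2, -2) → (6, -3); (-4, 4) → (12, 6)
T3 shear: y ← y − 1/2·x: (15, -3) → (15, -21/2); (12, -15/2) → (12, -27/2); (9, -3/2) → (9, -6); (6, -3) → (6, -6); (12, 6) → (12, 0)
T4 reflect across x = 0: (15, -21/2) → (-15, -21/2); (12, -27/2) → (-12, -27/2); (9, -6) → (-9, -6); (6, -6) → (-6, -6); (12, 0) → (-12, 0)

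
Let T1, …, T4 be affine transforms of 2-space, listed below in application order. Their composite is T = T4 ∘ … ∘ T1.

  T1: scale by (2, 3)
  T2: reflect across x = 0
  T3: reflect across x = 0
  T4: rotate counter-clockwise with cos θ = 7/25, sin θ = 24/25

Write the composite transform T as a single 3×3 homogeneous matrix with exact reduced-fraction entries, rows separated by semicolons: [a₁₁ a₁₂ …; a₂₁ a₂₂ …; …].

T1 = [2 0 0; 0 3 0; 0 0 1]
T2·T1 = [-2 0 0; 0 3 0; 0 0 1]
T3·…·T1 = [2 0 0; 0 3 0; 0 0 1]
T4·…·T1 = [14/25 -72/25 0; 48/25 21/25 0; 0 0 1]

T = [14/25 -72/25 0; 48/25 21/25 0; 0 0 1]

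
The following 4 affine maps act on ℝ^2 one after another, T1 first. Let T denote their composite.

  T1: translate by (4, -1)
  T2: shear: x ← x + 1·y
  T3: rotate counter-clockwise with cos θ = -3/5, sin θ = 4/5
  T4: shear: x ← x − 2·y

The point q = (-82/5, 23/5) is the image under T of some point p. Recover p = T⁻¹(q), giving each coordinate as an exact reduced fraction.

T1 = [1 0 4; 0 1 -1; 0 0 1]
T2·T1 = [1 1 3; 0 1 -1; 0 0 1]
T3·…·T1 = [-3/5 -7/5 -1; 4/5 1/5 3; 0 0 1]
T4·…·T1 = [-11/5 -9/5 -7; 4/5 1/5 3; 0 0 1]
det M = 1; M⁻¹ = [1/5 9/5 -4; -4/5 -11/5 1; 0 0 1]
M⁻¹ · (-82/5, 23/5)ᵀ = (1, 4)ᵀ

p = (1, 4)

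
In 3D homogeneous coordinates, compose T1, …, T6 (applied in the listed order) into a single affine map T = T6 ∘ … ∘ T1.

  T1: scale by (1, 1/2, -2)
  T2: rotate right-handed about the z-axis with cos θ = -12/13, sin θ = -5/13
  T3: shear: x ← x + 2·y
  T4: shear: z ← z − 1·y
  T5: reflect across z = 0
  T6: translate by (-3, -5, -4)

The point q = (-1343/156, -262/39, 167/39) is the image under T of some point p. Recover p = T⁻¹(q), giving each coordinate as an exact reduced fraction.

T1 = [1 0 0 0; 0 1/2 0 0; 0 0 -2 0; 0 0 0 1]
T2·T1 = [-12/13 5/26 0 0; -5/13 -6/13 0 0; 0 0 -2 0; 0 0 0 1]
T3·…·T1 = [-22/13 -19/26 0 0; -5/13 -6/13 0 0; 0 0 -2 0; 0 0 0 1]
T4·…·T1 = [-22/13 -19/26 0 0; -5/13 -6/13 0 0; 5/13 6/13 -2 0; 0 0 0 1]
T5·…·T1 = [-22/13 -19/26 0 0; -5/13 -6/13 0 0; -5/13 -6/13 2 0; 0 0 0 1]
T6·…·T1 = [-22/13 -19/26 0 -3; -5/13 -6/13 0 -5; -5/13 -6/13 2 -4; 0 0 0 1]
det M = 1; M⁻¹ = [-12/13 19/13 0 59/13; 10/13 -44/13 0 -190/13; 0 -1/2 1/2 -1/2; 0 0 0 1]
M⁻¹ · (-1343/156, -262/39, 167/39)ᵀ = (8/3, 3/2, 5)ᵀ

p = (8/3, 3/2, 5)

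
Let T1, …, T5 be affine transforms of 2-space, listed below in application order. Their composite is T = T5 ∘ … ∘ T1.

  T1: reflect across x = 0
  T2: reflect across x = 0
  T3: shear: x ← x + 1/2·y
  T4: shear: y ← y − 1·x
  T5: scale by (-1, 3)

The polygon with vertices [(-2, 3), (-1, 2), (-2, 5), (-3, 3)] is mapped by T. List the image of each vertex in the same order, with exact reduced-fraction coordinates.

image vertices: (1/2, 21/2), (0, 6), (-1/2, 27/2), (3/2, 27/2)

T1 reflect across x = 0: (-2, 3) → (2, 3); (-1, 2) → (1, 2); (-2, 5) → (2, 5); (-3, 3) → (3, 3)
T2 reflect across x = 0: (2, 3) → (-2, 3); (1, 2) → (-1, 2); (2, 5) → (-2, 5); (3, 3) → (-3, 3)
T3 shear: x ← x + 1/2·y: (-2, 3) → (-1/2, 3); (-1, 2) → (0, 2); (-2, 5) → (1/2, 5); (-3, 3) → (-3/2, 3)
T4 shear: y ← y − 1·x: (-1/2, 3) → (-1/2, 7/2); (0, 2) → (0, 2); (1/2, 5) → (1/2, 9/2); (-3/2, 3) → (-3/2, 9/2)
T5 scale by (-1, 3): (-1/2, 7/2) → (1/2, 21/2); (0, 2) → (0, 6); (1/2, 9/2) → (-1/2, 27/2); (-3/2, 9/2) → (3/2, 27/2)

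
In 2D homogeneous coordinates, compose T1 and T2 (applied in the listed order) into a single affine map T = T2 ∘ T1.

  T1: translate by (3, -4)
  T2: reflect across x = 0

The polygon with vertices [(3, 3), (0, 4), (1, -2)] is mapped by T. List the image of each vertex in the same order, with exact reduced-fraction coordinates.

T1 translate by (3, -4): (3, 3) → (6, -1); (0, 4) → (3, 0); (1, -2) → (4, -6)
T2 reflect across x = 0: (6, -1) → (-6, -1); (3, 0) → (-3, 0); (4, -6) → (-4, -6)

image vertices: (-6, -1), (-3, 0), (-4, -6)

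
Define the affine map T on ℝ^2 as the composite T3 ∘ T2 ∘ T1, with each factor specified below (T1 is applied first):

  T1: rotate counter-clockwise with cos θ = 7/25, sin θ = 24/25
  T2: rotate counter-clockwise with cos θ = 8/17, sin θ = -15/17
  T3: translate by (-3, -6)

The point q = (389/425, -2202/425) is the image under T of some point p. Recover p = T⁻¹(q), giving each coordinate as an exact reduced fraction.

p = (4, 0)

T1 = [7/25 -24/25 0; 24/25 7/25 0; 0 0 1]
T2·T1 = [416/425 -87/425 0; 87/425 416/425 0; 0 0 1]
T3·…·T1 = [416/425 -87/425 -3; 87/425 416/425 -6; 0 0 1]
det M = 1; M⁻¹ = [416/425 87/425 354/85; -87/425 416/425 447/85; 0 0 1]
M⁻¹ · (389/425, -2202/425)ᵀ = (4, 0)ᵀ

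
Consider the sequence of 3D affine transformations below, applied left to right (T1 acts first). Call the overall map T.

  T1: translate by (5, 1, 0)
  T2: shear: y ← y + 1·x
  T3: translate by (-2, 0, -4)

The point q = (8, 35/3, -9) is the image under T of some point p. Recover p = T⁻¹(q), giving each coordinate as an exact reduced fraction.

T1 = [1 0 0 5; 0 1 0 1; 0 0 1 0; 0 0 0 1]
T2·T1 = [1 0 0 5; 1 1 0 6; 0 0 1 0; 0 0 0 1]
T3·…·T1 = [1 0 0 3; 1 1 0 6; 0 0 1 -4; 0 0 0 1]
det M = 1; M⁻¹ = [1 0 0 -3; -1 1 0 -3; 0 0 1 4; 0 0 0 1]
M⁻¹ · (8, 35/3, -9)ᵀ = (5, 2/3, -5)ᵀ

p = (5, 2/3, -5)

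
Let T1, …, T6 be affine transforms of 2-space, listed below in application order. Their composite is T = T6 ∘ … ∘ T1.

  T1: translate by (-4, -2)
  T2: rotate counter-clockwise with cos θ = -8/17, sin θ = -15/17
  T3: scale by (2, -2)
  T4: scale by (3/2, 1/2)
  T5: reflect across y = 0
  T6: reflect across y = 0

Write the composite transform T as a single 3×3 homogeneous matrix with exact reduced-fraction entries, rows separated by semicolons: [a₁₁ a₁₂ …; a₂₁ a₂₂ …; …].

T1 = [1 0 -4; 0 1 -2; 0 0 1]
T2·T1 = [-8/17 15/17 2/17; -15/17 -8/17 76/17; 0 0 1]
T3·…·T1 = [-16/17 30/17 4/17; 30/17 16/17 -152/17; 0 0 1]
T4·…·T1 = [-24/17 45/17 6/17; 15/17 8/17 -76/17; 0 0 1]
T5·…·T1 = [-24/17 45/17 6/17; -15/17 -8/17 76/17; 0 0 1]
T6·…·T1 = [-24/17 45/17 6/17; 15/17 8/17 -76/17; 0 0 1]

T = [-24/17 45/17 6/17; 15/17 8/17 -76/17; 0 0 1]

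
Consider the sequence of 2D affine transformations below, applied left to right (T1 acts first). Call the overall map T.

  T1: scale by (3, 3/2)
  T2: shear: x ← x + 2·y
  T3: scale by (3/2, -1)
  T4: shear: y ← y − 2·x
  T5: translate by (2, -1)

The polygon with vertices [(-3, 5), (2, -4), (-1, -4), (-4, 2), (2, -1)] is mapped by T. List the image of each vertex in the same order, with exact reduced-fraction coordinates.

T1 scale by (3, 3/2): (-3, 5) → (-9, 15/2); (2, -4) → (6, -6); (-1, -4) → (-3, -6); (-4, 2) → (-12, 3); (2, -1) → (6, -3/2)
T2 shear: x ← x + 2·y: (-9, 15/2) → (6, 15/2); (6, -6) → (-6, -6); (-3, -6) → (-15, -6); (-12, 3) → (-6, 3); (6, -3/2) → (3, -3/2)
T3 scale by (3/2, -1): (6, 15/2) → (9, -15/2); (-6, -6) → (-9, 6); (-15, -6) → (-45/2, 6); (-6, 3) → (-9, -3); (3, -3/2) → (9/2, 3/2)
T4 shear: y ← y − 2·x: (9, -15/2) → (9, -51/2); (-9, 6) → (-9, 24); (-45/2, 6) → (-45/2, 51); (-9, -3) → (-9, 15); (9/2, 3/2) → (9/2, -15/2)
T5 translate by (2, -1): (9, -51/2) → (11, -53/2); (-9, 24) → (-7, 23); (-45/2, 51) → (-41/2, 50); (-9, 15) → (-7, 14); (9/2, -15/2) → (13/2, -17/2)

image vertices: (11, -53/2), (-7, 23), (-41/2, 50), (-7, 14), (13/2, -17/2)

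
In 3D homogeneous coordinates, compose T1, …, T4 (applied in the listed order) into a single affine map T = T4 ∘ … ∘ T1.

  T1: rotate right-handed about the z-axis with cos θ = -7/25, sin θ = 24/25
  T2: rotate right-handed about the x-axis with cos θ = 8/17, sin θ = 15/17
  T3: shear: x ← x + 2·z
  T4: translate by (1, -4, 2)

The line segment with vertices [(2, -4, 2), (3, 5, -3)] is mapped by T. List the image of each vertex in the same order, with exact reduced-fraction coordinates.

T1 rotate right-handed about the z-axis with cos θ = -7/25, sin θ = 24/25: (2, -4, 2) → (82/25, 76/25, 2); (3, 5, -3) → (-141/25, 37/25, -3)
T2 rotate right-handed about the x-axis with cos θ = 8/17, sin θ = 15/17: (82/25, 76/25, 2) → (82/25, -142/425, 308/85); (-141/25, 37/25, -3) → (-141/25, 1421/425, -9/85)
T3 shear: x ← x + 2·z: (82/25, -142/425, 308/85) → (4474/425, -142/425, 308/85); (-141/25, 1421/425, -9/85) → (-2487/425, 1421/425, -9/85)
T4 translate by (1, -4, 2): (4474/425, -142/425, 308/85) → (4899/425, -1842/425, 478/85); (-2487/425, 1421/425, -9/85) → (-2062/425, -279/425, 161/85)

image vertices: (4899/425, -1842/425, 478/85), (-2062/425, -279/425, 161/85)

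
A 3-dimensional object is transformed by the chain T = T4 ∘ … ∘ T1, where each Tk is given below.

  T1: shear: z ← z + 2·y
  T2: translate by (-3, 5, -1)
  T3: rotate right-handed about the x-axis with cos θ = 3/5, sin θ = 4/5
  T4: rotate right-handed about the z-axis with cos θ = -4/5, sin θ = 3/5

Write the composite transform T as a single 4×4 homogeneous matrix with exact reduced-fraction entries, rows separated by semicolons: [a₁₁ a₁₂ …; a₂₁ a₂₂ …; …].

T1 = [1 0 0 0; 0 1 0 0; 0 2 1 0; 0 0 0 1]
T2·T1 = [1 0 0 -3; 0 1 0 5; 0 2 1 -1; 0 0 0 1]
T3·…·T1 = [1 0 0 -3; 0 -1 -4/5 19/5; 0 2 3/5 17/5; 0 0 0 1]
T4·…·T1 = [-4/5 3/5 12/25 3/25; 3/5 4/5 16/25 -121/25; 0 2 3/5 17/5; 0 0 0 1]

T = [-4/5 3/5 12/25 3/25; 3/5 4/5 16/25 -121/25; 0 2 3/5 17/5; 0 0 0 1]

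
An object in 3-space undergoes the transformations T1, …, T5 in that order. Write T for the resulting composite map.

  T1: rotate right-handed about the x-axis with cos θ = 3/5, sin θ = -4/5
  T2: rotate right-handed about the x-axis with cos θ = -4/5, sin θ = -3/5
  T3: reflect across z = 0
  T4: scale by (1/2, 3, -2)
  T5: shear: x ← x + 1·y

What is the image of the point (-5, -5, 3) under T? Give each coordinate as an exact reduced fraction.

T1 rotate right-handed about the x-axis with cos θ = 3/5, sin θ = -4/5: (-5, -5, 3) → (-5, -3/5, 29/5)
T2 rotate right-handed about the x-axis with cos θ = -4/5, sin θ = -3/5: (-5, -3/5, 29/5) → (-5, 99/25, -107/25)
T3 reflect across z = 0: (-5, 99/25, -107/25) → (-5, 99/25, 107/25)
T4 scale by (1/2, 3, -2): (-5, 99/25, 107/25) → (-5/2, 297/25, -214/25)
T5 shear: x ← x + 1·y: (-5/2, 297/25, -214/25) → (469/50, 297/25, -214/25)

T(p) = (469/50, 297/25, -214/25)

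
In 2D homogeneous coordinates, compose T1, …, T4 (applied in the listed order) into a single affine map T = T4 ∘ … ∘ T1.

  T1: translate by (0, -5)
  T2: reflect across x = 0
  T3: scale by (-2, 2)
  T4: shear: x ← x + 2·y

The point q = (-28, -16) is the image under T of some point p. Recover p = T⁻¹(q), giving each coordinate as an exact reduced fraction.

T1 = [1 0 0; 0 1 -5; 0 0 1]
T2·T1 = [-1 0 0; 0 1 -5; 0 0 1]
T3·…·T1 = [2 0 0; 0 2 -10; 0 0 1]
T4·…·T1 = [2 4 -20; 0 2 -10; 0 0 1]
det M = 4; M⁻¹ = [1/2 -1 0; 0 1/2 5; 0 0 1]
M⁻¹ · (-28, -16)ᵀ = (2, -3)ᵀ

p = (2, -3)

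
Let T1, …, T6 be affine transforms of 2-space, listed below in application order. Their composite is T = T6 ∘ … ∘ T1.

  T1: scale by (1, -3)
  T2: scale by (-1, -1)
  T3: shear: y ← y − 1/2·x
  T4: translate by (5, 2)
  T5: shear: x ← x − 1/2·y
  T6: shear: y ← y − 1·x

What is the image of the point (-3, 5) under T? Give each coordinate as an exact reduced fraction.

T1 scale by (1, -3): (-3, 5) → (-3, -15)
T2 scale by (-1, -1): (-3, -15) → (3, 15)
T3 shear: y ← y − 1/2·x: (3, 15) → (3, 27/2)
T4 translate by (5, 2): (3, 27/2) → (8, 31/2)
T5 shear: x ← x − 1/2·y: (8, 31/2) → (1/4, 31/2)
T6 shear: y ← y − 1·x: (1/4, 31/2) → (1/4, 61/4)

T(p) = (1/4, 61/4)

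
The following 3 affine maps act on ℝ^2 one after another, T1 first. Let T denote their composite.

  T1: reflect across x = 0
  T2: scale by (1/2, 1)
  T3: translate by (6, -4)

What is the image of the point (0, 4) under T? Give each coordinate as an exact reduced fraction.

T1 reflect across x = 0: (0, 4) → (0, 4)
T2 scale by (1/2, 1): (0, 4) → (0, 4)
T3 translate by (6, -4): (0, 4) → (6, 0)

T(p) = (6, 0)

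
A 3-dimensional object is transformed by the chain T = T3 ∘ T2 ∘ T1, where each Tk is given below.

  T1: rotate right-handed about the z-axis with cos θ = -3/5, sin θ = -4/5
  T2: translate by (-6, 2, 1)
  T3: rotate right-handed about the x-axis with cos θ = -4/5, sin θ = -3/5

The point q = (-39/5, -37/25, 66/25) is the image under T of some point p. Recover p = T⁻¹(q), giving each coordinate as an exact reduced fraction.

p = (3, 0, -4)

T1 = [-3/5 4/5 0 0; -4/5 -3/5 0 0; 0 0 1 0; 0 0 0 1]
T2·T1 = [-3/5 4/5 0 -6; -4/5 -3/5 0 2; 0 0 1 1; 0 0 0 1]
T3·…·T1 = [-3/5 4/5 0 -6; 16/25 12/25 3/5 -1; 12/25 9/25 -4/5 -2; 0 0 0 1]
det M = 1; M⁻¹ = [-3/5 16/25 12/25 -2; 4/5 12/25 9/25 6; 0 3/5 -4/5 -1; 0 0 0 1]
M⁻¹ · (-39/5, -37/25, 66/25)ᵀ = (3, 0, -4)ᵀ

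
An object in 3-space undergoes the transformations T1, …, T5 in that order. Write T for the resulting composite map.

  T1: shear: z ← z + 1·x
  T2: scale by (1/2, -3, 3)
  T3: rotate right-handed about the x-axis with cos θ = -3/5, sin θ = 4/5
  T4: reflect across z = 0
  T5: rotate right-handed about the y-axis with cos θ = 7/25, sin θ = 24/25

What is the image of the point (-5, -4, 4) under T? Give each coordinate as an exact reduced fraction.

T(p) = (-2911/250, -24/5, -99/125)

T1 shear: z ← z + 1·x: (-5, -4, 4) → (-5, -4, -1)
T2 scale by (1/2, -3, 3): (-5, -4, -1) → (-5/2, 12, -3)
T3 rotate right-handed about the x-axis with cos θ = -3/5, sin θ = 4/5: (-5/2, 12, -3) → (-5/2, -24/5, 57/5)
T4 reflect across z = 0: (-5/2, -24/5, 57/5) → (-5/2, -24/5, -57/5)
T5 rotate right-handed about the y-axis with cos θ = 7/25, sin θ = 24/25: (-5/2, -24/5, -57/5) → (-2911/250, -24/5, -99/125)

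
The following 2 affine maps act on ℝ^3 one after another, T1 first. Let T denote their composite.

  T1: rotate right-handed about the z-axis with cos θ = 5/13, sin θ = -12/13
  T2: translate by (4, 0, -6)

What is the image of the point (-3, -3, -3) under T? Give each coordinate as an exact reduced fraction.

T1 rotate right-handed about the z-axis with cos θ = 5/13, sin θ = -12/13: (-3, -3, -3) → (-51/13, 21/13, -3)
T2 translate by (4, 0, -6): (-51/13, 21/13, -3) → (1/13, 21/13, -9)

T(p) = (1/13, 21/13, -9)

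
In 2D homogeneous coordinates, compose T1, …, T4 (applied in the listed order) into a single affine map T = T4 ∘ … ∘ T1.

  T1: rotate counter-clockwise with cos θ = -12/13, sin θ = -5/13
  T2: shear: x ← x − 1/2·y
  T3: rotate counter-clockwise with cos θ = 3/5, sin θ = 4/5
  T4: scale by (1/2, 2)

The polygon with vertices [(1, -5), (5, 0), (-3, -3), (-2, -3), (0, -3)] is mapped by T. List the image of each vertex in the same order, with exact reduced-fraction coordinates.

T1 rotate counter-clockwise with cos θ = -12/13, sin θ = -5/13: (1, -5) → (-37/13, 55/13); (5, 0) → (-60/13, -25/13); (-3, -3) → (21/13, 51/13); (-2, -3) → (9/13, 46/13); (0, -3) → (-15/13, 36/13)
T2 shear: x ← x − 1/2·y: (-37/13, 55/13) → (-129/26, 55/13); (-60/13, -25/13) → (-95/26, -25/13); (21/13, 51/13) → (-9/26, 51/13); (9/13, 46/13) → (-14/13, 46/13); (-15/13, 36/13) → (-33/13, 36/13)
T3 rotate counter-clockwise with cos θ = 3/5, sin θ = 4/5: (-129/26, 55/13) → (-827/130, -93/65); (-95/26, -25/13) → (-17/26, -53/13); (-9/26, 51/13) → (-87/26, 27/13); (-14/13, 46/13) → (-226/65, 82/65); (-33/13, 36/13) → (-243/65, -24/65)
T4 scale by (1/2, 2): (-827/130, -93/65) → (-827/260, -186/65); (-17/26, -53/13) → (-17/52, -106/13); (-87/26, 27/13) → (-87/52, 54/13); (-226/65, 82/65) → (-113/65, 164/65); (-243/65, -24/65) → (-243/130, -48/65)

image vertices: (-827/260, -186/65), (-17/52, -106/13), (-87/52, 54/13), (-113/65, 164/65), (-243/130, -48/65)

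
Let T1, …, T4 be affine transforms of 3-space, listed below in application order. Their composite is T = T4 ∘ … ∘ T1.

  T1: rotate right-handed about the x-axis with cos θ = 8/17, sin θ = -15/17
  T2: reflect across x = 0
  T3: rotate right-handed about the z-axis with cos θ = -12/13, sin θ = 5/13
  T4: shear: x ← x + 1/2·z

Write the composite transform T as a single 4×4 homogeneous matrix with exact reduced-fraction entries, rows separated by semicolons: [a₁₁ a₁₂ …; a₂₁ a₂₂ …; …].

T1 = [1 0 0 0; 0 8/17 15/17 0; 0 -15/17 8/17 0; 0 0 0 1]
T2·T1 = [-1 0 0 0; 0 8/17 15/17 0; 0 -15/17 8/17 0; 0 0 0 1]
T3·…·T1 = [12/13 -40/221 -75/221 0; -5/13 -96/221 -180/221 0; 0 -15/17 8/17 0; 0 0 0 1]
T4·…·T1 = [12/13 -275/442 -23/221 0; -5/13 -96/221 -180/221 0; 0 -15/17 8/17 0; 0 0 0 1]

T = [12/13 -275/442 -23/221 0; -5/13 -96/221 -180/221 0; 0 -15/17 8/17 0; 0 0 0 1]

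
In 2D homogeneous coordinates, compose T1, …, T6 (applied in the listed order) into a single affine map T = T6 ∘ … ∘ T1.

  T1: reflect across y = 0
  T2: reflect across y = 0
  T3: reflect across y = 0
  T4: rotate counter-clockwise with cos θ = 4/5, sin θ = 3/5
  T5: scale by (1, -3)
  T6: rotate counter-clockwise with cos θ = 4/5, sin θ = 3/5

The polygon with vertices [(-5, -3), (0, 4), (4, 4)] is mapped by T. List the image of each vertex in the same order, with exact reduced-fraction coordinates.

T1 reflect across y = 0: (-5, -3) → (-5, 3); (0, 4) → (0, -4); (4, 4) → (4, -4)
T2 reflect across y = 0: (-5, 3) → (-5, -3); (0, -4) → (0, 4); (4, -4) → (4, 4)
T3 reflect across y = 0: (-5, -3) → (-5, 3); (0, 4) → (0, -4); (4, 4) → (4, -4)
T4 rotate counter-clockwise with cos θ = 4/5, sin θ = 3/5: (-5, 3) → (-29/5, -3/5); (0, -4) → (12/5, -16/5); (4, -4) → (28/5, -4/5)
T5 scale by (1, -3): (-29/5, -3/5) → (-29/5, 9/5); (12/5, -16/5) → (12/5, 48/5); (28/5, -4/5) → (28/5, 12/5)
T6 rotate counter-clockwise with cos θ = 4/5, sin θ = 3/5: (-29/5, 9/5) → (-143/25, -51/25); (12/5, 48/5) → (-96/25, 228/25); (28/5, 12/5) → (76/25, 132/25)

image vertices: (-143/25, -51/25), (-96/25, 228/25), (76/25, 132/25)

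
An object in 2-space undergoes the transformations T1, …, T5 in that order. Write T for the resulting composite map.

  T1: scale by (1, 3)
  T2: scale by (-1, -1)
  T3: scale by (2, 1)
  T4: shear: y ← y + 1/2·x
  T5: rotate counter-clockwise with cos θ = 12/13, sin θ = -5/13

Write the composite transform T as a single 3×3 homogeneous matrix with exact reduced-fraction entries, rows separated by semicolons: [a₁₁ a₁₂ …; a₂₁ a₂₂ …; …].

T1 = [1 0 0; 0 3 0; 0 0 1]
T2·T1 = [-1 0 0; 0 -3 0; 0 0 1]
T3·…·T1 = [-2 0 0; 0 -3 0; 0 0 1]
T4·…·T1 = [-2 0 0; -1 -3 0; 0 0 1]
T5·…·T1 = [-29/13 -15/13 0; -2/13 -36/13 0; 0 0 1]

T = [-29/13 -15/13 0; -2/13 -36/13 0; 0 0 1]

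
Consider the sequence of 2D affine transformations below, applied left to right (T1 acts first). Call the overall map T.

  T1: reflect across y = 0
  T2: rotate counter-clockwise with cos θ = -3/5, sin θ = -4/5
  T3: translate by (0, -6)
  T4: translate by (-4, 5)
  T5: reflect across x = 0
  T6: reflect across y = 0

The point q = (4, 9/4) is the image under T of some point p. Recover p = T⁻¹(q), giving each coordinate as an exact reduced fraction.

p = (1, -3/4)

T1 = [1 0 0; 0 -1 0; 0 0 1]
T2·T1 = [-3/5 -4/5 0; -4/5 3/5 0; 0 0 1]
T3·…·T1 = [-3/5 -4/5 0; -4/5 3/5 -6; 0 0 1]
T4·…·T1 = [-3/5 -4/5 -4; -4/5 3/5 -1; 0 0 1]
T5·…·T1 = [3/5 4/5 4; -4/5 3/5 -1; 0 0 1]
T6·…·T1 = [3/5 4/5 4; 4/5 -3/5 1; 0 0 1]
det M = -1; M⁻¹ = [3/5 4/5 -16/5; 4/5 -3/5 -13/5; 0 0 1]
M⁻¹ · (4, 9/4)ᵀ = (1, -3/4)ᵀ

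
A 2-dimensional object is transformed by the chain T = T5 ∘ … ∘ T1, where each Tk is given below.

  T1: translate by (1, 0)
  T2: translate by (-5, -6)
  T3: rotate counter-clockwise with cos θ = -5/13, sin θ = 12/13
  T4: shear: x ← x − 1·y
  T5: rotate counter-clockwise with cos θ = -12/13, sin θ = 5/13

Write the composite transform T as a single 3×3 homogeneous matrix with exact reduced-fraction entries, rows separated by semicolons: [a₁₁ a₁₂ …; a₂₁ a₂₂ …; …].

T = [144/169 109/169 -1230/169; -229/169 25/169 766/169; 0 0 1]

T1 = [1 0 1; 0 1 0; 0 0 1]
T2·T1 = [1 0 -4; 0 1 -6; 0 0 1]
T3·…·T1 = [-5/13 -12/13 92/13; 12/13 -5/13 -18/13; 0 0 1]
T4·…·T1 = [-17/13 -7/13 110/13; 12/13 -5/13 -18/13; 0 0 1]
T5·…·T1 = [144/169 109/169 -1230/169; -229/169 25/169 766/169; 0 0 1]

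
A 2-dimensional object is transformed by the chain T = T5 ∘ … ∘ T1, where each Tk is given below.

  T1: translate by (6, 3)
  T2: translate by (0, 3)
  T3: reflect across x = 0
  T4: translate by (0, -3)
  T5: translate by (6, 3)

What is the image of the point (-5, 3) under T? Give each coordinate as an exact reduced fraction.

T1 translate by (6, 3): (-5, 3) → (1, 6)
T2 translate by (0, 3): (1, 6) → (1, 9)
T3 reflect across x = 0: (1, 9) → (-1, 9)
T4 translate by (0, -3): (-1, 9) → (-1, 6)
T5 translate by (6, 3): (-1, 6) → (5, 9)

T(p) = (5, 9)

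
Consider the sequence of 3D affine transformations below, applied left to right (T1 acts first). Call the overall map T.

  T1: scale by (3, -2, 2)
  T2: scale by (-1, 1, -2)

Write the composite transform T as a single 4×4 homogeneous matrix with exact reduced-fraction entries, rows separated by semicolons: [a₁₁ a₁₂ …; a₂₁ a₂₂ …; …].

T1 = [3 0 0 0; 0 -2 0 0; 0 0 2 0; 0 0 0 1]
T2·T1 = [-3 0 0 0; 0 -2 0 0; 0 0 -4 0; 0 0 0 1]

T = [-3 0 0 0; 0 -2 0 0; 0 0 -4 0; 0 0 0 1]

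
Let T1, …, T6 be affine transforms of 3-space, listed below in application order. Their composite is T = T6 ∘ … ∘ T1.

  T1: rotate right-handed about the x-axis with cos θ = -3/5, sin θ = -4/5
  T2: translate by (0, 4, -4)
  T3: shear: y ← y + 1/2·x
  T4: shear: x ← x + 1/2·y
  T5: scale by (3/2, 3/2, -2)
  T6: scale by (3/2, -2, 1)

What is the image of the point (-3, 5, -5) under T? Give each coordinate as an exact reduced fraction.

T1 rotate right-handed about the x-axis with cos θ = -3/5, sin θ = -4/5: (-3, 5, -5) → (-3, -7, -1)
T2 translate by (0, 4, -4): (-3, -7, -1) → (-3, -3, -5)
T3 shear: y ← y + 1/2·x: (-3, -3, -5) → (-3, -9/2, -5)
T4 shear: x ← x + 1/2·y: (-3, -9/2, -5) → (-21/4, -9/2, -5)
T5 scale by (3/2, 3/2, -2): (-21/4, -9/2, -5) → (-63/8, -27/4, 10)
T6 scale by (3/2, -2, 1): (-63/8, -27/4, 10) → (-189/16, 27/2, 10)

T(p) = (-189/16, 27/2, 10)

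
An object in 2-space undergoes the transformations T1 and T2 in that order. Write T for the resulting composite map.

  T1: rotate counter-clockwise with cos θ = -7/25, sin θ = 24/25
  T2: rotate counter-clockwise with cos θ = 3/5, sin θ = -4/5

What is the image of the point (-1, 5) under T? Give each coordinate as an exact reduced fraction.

T(p) = (-23/5, 11/5)

T1 rotate counter-clockwise with cos θ = -7/25, sin θ = 24/25: (-1, 5) → (-113/25, -59/25)
T2 rotate counter-clockwise with cos θ = 3/5, sin θ = -4/5: (-113/25, -59/25) → (-23/5, 11/5)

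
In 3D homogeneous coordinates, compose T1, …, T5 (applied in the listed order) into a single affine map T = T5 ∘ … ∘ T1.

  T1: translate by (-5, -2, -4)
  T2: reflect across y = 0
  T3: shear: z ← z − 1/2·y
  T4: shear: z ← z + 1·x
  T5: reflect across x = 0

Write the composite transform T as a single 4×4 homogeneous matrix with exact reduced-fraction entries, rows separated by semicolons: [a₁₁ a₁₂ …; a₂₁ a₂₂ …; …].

T = [-1 0 0 5; 0 -1 0 2; 1 1/2 1 -10; 0 0 0 1]

T1 = [1 0 0 -5; 0 1 0 -2; 0 0 1 -4; 0 0 0 1]
T2·T1 = [1 0 0 -5; 0 -1 0 2; 0 0 1 -4; 0 0 0 1]
T3·…·T1 = [1 0 0 -5; 0 -1 0 2; 0 1/2 1 -5; 0 0 0 1]
T4·…·T1 = [1 0 0 -5; 0 -1 0 2; 1 1/2 1 -10; 0 0 0 1]
T5·…·T1 = [-1 0 0 5; 0 -1 0 2; 1 1/2 1 -10; 0 0 0 1]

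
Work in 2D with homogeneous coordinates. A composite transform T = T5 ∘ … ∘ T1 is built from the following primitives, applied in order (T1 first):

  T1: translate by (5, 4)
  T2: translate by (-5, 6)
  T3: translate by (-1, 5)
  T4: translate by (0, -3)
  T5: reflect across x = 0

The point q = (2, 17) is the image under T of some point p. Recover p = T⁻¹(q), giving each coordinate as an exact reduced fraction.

p = (-1, 5)

T1 = [1 0 5; 0 1 4; 0 0 1]
T2·T1 = [1 0 0; 0 1 10; 0 0 1]
T3·…·T1 = [1 0 -1; 0 1 15; 0 0 1]
T4·…·T1 = [1 0 -1; 0 1 12; 0 0 1]
T5·…·T1 = [-1 0 1; 0 1 12; 0 0 1]
det M = -1; M⁻¹ = [-1 0 1; 0 1 -12; 0 0 1]
M⁻¹ · (2, 17)ᵀ = (-1, 5)ᵀ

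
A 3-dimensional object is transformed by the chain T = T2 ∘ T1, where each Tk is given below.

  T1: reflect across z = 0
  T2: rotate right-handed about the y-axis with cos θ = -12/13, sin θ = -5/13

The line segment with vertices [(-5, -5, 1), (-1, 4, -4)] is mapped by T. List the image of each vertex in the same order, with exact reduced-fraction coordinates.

T1 reflect across z = 0: (-5, -5, 1) → (-5, -5, -1); (-1, 4, -4) → (-1, 4, 4)
T2 rotate right-handed about the y-axis with cos θ = -12/13, sin θ = -5/13: (-5, -5, -1) → (5, -5, -1); (-1, 4, 4) → (-8/13, 4, -53/13)

image vertices: (5, -5, -1), (-8/13, 4, -53/13)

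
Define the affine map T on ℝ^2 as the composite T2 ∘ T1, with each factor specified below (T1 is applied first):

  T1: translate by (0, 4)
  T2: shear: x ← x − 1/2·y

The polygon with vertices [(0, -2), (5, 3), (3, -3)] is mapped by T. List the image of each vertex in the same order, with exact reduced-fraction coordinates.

image vertices: (-1, 2), (3/2, 7), (5/2, 1)

T1 translate by (0, 4): (0, -2) → (0, 2); (5, 3) → (5, 7); (3, -3) → (3, 1)
T2 shear: x ← x − 1/2·y: (0, 2) → (-1, 2); (5, 7) → (3/2, 7); (3, 1) → (5/2, 1)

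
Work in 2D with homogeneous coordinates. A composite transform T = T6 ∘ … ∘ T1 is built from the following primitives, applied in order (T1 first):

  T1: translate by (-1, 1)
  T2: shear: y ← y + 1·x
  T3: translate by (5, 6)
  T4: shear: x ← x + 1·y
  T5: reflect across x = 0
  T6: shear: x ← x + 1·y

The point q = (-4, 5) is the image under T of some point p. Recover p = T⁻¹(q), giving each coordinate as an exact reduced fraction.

p = (0, -1)

T1 = [1 0 -1; 0 1 1; 0 0 1]
T2·T1 = [1 0 -1; 1 1 0; 0 0 1]
T3·…·T1 = [1 0 4; 1 1 6; 0 0 1]
T4·…·T1 = [2 1 10; 1 1 6; 0 0 1]
T5·…·T1 = [-2 -1 -10; 1 1 6; 0 0 1]
T6·…·T1 = [-1 0 -4; 1 1 6; 0 0 1]
det M = -1; M⁻¹ = [-1 0 -4; 1 1 -2; 0 0 1]
M⁻¹ · (-4, 5)ᵀ = (0, -1)ᵀ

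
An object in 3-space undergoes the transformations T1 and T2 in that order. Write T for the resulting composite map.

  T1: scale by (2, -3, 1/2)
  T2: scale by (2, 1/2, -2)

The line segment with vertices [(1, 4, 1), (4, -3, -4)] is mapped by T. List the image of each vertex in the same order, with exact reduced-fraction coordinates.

T1 scale by (2, -3, 1/2): (1, 4, 1) → (2, -12, 1/2); (4, -3, -4) → (8, 9, -2)
T2 scale by (2, 1/2, -2): (2, -12, 1/2) → (4, -6, -1); (8, 9, -2) → (16, 9/2, 4)

image vertices: (4, -6, -1), (16, 9/2, 4)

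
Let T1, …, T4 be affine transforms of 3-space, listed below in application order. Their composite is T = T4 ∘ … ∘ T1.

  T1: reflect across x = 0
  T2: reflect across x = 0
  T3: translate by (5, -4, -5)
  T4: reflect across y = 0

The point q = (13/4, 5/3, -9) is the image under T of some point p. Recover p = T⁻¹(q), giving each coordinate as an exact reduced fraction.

p = (-7/4, 7/3, -4)

T1 = [-1 0 0 0; 0 1 0 0; 0 0 1 0; 0 0 0 1]
T2·T1 = [1 0 0 0; 0 1 0 0; 0 0 1 0; 0 0 0 1]
T3·…·T1 = [1 0 0 5; 0 1 0 -4; 0 0 1 -5; 0 0 0 1]
T4·…·T1 = [1 0 0 5; 0 -1 0 4; 0 0 1 -5; 0 0 0 1]
det M = -1; M⁻¹ = [1 0 0 -5; 0 -1 0 4; 0 0 1 5; 0 0 0 1]
M⁻¹ · (13/4, 5/3, -9)ᵀ = (-7/4, 7/3, -4)ᵀ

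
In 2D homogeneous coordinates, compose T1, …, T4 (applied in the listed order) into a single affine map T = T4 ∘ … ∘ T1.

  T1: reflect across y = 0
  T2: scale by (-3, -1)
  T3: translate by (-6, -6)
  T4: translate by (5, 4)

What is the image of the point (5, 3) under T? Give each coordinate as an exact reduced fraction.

T1 reflect across y = 0: (5, 3) → (5, -3)
T2 scale by (-3, -1): (5, -3) → (-15, 3)
T3 translate by (-6, -6): (-15, 3) → (-21, -3)
T4 translate by (5, 4): (-21, -3) → (-16, 1)

T(p) = (-16, 1)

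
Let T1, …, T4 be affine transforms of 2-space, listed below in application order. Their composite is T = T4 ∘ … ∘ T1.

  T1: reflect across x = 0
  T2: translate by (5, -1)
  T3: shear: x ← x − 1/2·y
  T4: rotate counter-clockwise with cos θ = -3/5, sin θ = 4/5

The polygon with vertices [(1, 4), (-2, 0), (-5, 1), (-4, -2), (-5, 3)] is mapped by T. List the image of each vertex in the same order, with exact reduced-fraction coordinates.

T1 reflect across x = 0: (1, 4) → (-1, 4); (-2, 0) → (2, 0); (-5, 1) → (5, 1); (-4, -2) → (4, -2); (-5, 3) → (5, 3)
T2 translate by (5, -1): (-1, 4) → (4, 3); (2, 0) → (7, -1); (5, 1) → (10, 0); (4, -2) → (9, -3); (5, 3) → (10, 2)
T3 shear: x ← x − 1/2·y: (4, 3) → (5/2, 3); (7, -1) → (15/2, -1); (10, 0) → (10, 0); (9, -3) → (21/2, -3); (10, 2) → (9, 2)
T4 rotate counter-clockwise with cos θ = -3/5, sin θ = 4/5: (5/2, 3) → (-39/10, 1/5); (15/2, -1) → (-37/10, 33/5); (10, 0) → (-6, 8); (21/2, -3) → (-39/10, 51/5); (9, 2) → (-7, 6)

image vertices: (-39/10, 1/5), (-37/10, 33/5), (-6, 8), (-39/10, 51/5), (-7, 6)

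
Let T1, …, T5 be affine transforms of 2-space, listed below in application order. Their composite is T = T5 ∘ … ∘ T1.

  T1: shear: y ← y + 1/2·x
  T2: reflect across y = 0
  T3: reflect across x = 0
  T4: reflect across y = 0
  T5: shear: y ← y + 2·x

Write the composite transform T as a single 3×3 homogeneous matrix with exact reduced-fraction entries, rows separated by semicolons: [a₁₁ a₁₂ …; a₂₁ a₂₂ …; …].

T = [-1 0 0; -3/2 1 0; 0 0 1]

T1 = [1 0 0; 1/2 1 0; 0 0 1]
T2·T1 = [1 0 0; -1/2 -1 0; 0 0 1]
T3·…·T1 = [-1 0 0; -1/2 -1 0; 0 0 1]
T4·…·T1 = [-1 0 0; 1/2 1 0; 0 0 1]
T5·…·T1 = [-1 0 0; -3/2 1 0; 0 0 1]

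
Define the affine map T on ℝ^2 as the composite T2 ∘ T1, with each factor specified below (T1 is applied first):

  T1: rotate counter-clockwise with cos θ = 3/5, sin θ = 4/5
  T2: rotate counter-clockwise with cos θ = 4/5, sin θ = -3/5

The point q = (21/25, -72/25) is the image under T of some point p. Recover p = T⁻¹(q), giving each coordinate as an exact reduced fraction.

T1 = [3/5 -4/5 0; 4/5 3/5 0; 0 0 1]
T2·T1 = [24/25 -7/25 0; 7/25 24/25 0; 0 0 1]
det M = 1; M⁻¹ = [24/25 7/25 0; -7/25 24/25 0; 0 0 1]
M⁻¹ · (21/25, -72/25)ᵀ = (0, -3)ᵀ

p = (0, -3)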